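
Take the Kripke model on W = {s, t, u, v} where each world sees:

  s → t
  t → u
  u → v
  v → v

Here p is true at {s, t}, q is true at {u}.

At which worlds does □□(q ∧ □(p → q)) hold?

s: successors {t}; □(q ∧ □(p → q)) there: t:T. ✓
t: successors {u}; □(q ∧ □(p → q)) there: u:F. ✗
u: successors {v}; □(q ∧ □(p → q)) there: v:F. ✗
v: successors {v}; □(q ∧ □(p → q)) there: v:F. ✗

{s}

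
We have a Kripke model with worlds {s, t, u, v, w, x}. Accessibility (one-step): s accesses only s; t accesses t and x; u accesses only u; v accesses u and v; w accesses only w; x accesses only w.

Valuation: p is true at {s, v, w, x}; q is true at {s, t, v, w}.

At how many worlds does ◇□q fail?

s: successors {s}; □q there: s:T. ✓
t: successors {t, x}; □q there: t:F, x:T. ✓
u: successors {u}; □q there: u:F. ✗
v: successors {u, v}; □q there: u:F, v:F. ✗
w: successors {w}; □q there: w:T. ✓
x: successors {w}; □q there: w:T. ✓
Satisfying worlds: {s, t, w, x}.
So ◇□q fails at the other 2 worlds.

2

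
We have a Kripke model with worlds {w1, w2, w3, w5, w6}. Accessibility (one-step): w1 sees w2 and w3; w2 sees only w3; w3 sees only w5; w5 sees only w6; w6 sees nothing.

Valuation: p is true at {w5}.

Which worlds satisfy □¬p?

w1: successors {w2, w3}; ¬p there: w2:T, w3:T. ✓
w2: successors {w3}; ¬p there: w3:T. ✓
w3: successors {w5}; ¬p there: w5:F. ✗
w5: successors {w6}; ¬p there: w6:T. ✓
w6: no successors, so □¬p holds vacuously. ✓

{w1, w2, w5, w6}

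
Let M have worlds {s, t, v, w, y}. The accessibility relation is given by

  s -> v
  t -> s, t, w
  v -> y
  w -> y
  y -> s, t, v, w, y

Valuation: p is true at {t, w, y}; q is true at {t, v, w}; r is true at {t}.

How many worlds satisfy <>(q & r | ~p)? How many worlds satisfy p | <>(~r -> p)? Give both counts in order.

3 and 4

For <>(q & r | ~p):
s: successors {v}; q & r | ~p there: v:T. ✓
t: successors {s, t, w}; q & r | ~p there: s:T, t:T, w:F. ✓
v: successors {y}; q & r | ~p there: y:F. ✗
w: successors {y}; q & r | ~p there: y:F. ✗
y: successors {s, t, v, w, y}; q & r | ~p there: s:T, t:T, v:T, w:F, y:F. ✓
— 3 worlds.
For p | <>(~r -> p):
s: p is F, <>(~r -> p) is F. ✗
t: p is T, <>(~r -> p) is T. ✓
v: p is F, <>(~r -> p) is T. ✓
w: p is T, <>(~r -> p) is T. ✓
y: p is T, <>(~r -> p) is T. ✓
— 4 worlds.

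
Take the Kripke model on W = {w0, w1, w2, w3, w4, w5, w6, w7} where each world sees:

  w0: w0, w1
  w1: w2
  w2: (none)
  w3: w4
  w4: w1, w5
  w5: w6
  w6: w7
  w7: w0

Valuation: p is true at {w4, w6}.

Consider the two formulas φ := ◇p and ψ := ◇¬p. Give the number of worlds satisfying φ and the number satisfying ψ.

2 and 5

For ◇p:
w0: successors {w0, w1}; p there: w0:F, w1:F. ✗
w1: successors {w2}; p there: w2:F. ✗
w2: no successors, so ◇p fails. ✗
w3: successors {w4}; p there: w4:T. ✓
w4: successors {w1, w5}; p there: w1:F, w5:F. ✗
w5: successors {w6}; p there: w6:T. ✓
w6: successors {w7}; p there: w7:F. ✗
w7: successors {w0}; p there: w0:F. ✗
— 2 worlds.
For ◇¬p:
w0: successors {w0, w1}; ¬p there: w0:T, w1:T. ✓
w1: successors {w2}; ¬p there: w2:T. ✓
w2: no successors, so ◇¬p fails. ✗
w3: successors {w4}; ¬p there: w4:F. ✗
w4: successors {w1, w5}; ¬p there: w1:T, w5:T. ✓
w5: successors {w6}; ¬p there: w6:F. ✗
w6: successors {w7}; ¬p there: w7:T. ✓
w7: successors {w0}; ¬p there: w0:T. ✓
— 5 worlds.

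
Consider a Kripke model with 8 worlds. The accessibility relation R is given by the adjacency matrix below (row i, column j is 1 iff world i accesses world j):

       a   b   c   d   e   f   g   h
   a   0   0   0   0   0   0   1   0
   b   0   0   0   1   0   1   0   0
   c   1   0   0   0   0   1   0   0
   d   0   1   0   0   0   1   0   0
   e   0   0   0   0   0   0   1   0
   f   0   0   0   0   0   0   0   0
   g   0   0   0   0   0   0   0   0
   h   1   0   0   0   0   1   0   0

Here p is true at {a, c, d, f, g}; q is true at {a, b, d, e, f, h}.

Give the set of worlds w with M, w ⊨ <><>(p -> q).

a: successors {g}; <>(p -> q) there: g:F. ✗
b: successors {d, f}; <>(p -> q) there: d:T, f:F. ✓
c: successors {a, f}; <>(p -> q) there: a:F, f:F. ✗
d: successors {b, f}; <>(p -> q) there: b:T, f:F. ✓
e: successors {g}; <>(p -> q) there: g:F. ✗
f: no successors, so <><>(p -> q) fails. ✗
g: no successors, so <><>(p -> q) fails. ✗
h: successors {a, f}; <>(p -> q) there: a:F, f:F. ✗

{b, d}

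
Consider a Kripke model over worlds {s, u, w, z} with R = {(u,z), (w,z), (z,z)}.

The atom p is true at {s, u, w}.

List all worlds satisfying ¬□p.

{u, w, z}

s: □p is T. ✗
u: □p is F. ✓
w: □p is F. ✓
z: □p is F. ✓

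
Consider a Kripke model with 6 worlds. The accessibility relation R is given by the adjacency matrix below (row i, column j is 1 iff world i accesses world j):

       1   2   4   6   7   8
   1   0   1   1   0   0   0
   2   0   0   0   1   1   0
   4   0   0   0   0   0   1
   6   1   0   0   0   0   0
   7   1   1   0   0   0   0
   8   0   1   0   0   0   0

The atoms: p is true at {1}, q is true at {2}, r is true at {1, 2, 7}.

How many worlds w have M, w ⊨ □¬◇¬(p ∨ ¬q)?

2

1: successors {2, 4}; ¬◇¬(p ∨ ¬q) there: 2:T, 4:T. ✓
2: successors {6, 7}; ¬◇¬(p ∨ ¬q) there: 6:T, 7:F. ✗
4: successors {8}; ¬◇¬(p ∨ ¬q) there: 8:F. ✗
6: successors {1}; ¬◇¬(p ∨ ¬q) there: 1:F. ✗
7: successors {1, 2}; ¬◇¬(p ∨ ¬q) there: 1:F, 2:T. ✗
8: successors {2}; ¬◇¬(p ∨ ¬q) there: 2:T. ✓
Satisfying worlds: {1, 8}.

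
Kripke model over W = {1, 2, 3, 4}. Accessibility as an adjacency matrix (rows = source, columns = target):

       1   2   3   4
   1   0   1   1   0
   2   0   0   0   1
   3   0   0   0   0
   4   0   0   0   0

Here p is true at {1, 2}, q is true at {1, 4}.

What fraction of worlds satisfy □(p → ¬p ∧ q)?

1: successors {2, 3}; p → ¬p ∧ q there: 2:F, 3:T. ✗
2: successors {4}; p → ¬p ∧ q there: 4:T. ✓
3: no successors, so □(p → ¬p ∧ q) holds vacuously. ✓
4: no successors, so □(p → ¬p ∧ q) holds vacuously. ✓
That's 3 of 4 worlds, so 3/4.

3/4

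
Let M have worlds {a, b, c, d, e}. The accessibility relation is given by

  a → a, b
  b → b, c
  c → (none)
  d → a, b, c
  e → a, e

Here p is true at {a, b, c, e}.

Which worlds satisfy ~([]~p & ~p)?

a: []~p & ~p is F. ✓
b: []~p & ~p is F. ✓
c: []~p & ~p is F. ✓
d: []~p & ~p is F. ✓
e: []~p & ~p is F. ✓

{a, b, c, d, e}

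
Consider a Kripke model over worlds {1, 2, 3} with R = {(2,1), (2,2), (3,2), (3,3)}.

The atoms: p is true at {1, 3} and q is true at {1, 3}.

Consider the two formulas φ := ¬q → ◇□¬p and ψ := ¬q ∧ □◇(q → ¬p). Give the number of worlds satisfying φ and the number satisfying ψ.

3 and 0

For ¬q → ◇□¬p:
1: ¬q is F, ◇□¬p is F. ✓
2: ¬q is T, ◇□¬p is T. ✓
3: ¬q is F, ◇□¬p is F. ✓
— 3 worlds.
For ¬q ∧ □◇(q → ¬p):
1: ¬q is F, □◇(q → ¬p) is T. ✗
2: ¬q is T, □◇(q → ¬p) is F. ✗
3: ¬q is F, □◇(q → ¬p) is T. ✗
— 0 worlds.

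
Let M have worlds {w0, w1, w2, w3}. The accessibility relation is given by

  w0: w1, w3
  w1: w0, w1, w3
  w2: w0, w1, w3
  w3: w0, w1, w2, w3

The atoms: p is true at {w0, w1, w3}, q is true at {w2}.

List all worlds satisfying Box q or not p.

{w2}

w0: Box q is F, not p is F. ✗
w1: Box q is F, not p is F. ✗
w2: Box q is F, not p is T. ✓
w3: Box q is F, not p is F. ✗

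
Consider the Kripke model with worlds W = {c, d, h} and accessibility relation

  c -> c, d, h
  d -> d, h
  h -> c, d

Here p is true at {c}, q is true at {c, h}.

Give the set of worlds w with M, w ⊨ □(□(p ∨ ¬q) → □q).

c: successors {c, d, h}; □(p ∨ ¬q) → □q there: c:T, d:T, h:F. ✗
d: successors {d, h}; □(p ∨ ¬q) → □q there: d:T, h:F. ✗
h: successors {c, d}; □(p ∨ ¬q) → □q there: c:T, d:T. ✓

{h}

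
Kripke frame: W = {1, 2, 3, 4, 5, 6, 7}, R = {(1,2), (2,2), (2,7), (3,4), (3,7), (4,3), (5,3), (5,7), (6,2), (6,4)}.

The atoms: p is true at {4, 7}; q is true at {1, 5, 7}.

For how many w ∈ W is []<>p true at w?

3

1: successors {2}; <>p there: 2:T. ✓
2: successors {2, 7}; <>p there: 2:T, 7:F. ✗
3: successors {4, 7}; <>p there: 4:F, 7:F. ✗
4: successors {3}; <>p there: 3:T. ✓
5: successors {3, 7}; <>p there: 3:T, 7:F. ✗
6: successors {2, 4}; <>p there: 2:T, 4:F. ✗
7: no successors, so []<>p holds vacuously. ✓
Satisfying worlds: {1, 4, 7}.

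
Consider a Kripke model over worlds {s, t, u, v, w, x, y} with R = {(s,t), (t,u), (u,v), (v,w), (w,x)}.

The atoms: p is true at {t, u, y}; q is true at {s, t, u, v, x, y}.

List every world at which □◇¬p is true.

{t, u, v, x, y}

s: successors {t}; ◇¬p there: t:F. ✗
t: successors {u}; ◇¬p there: u:T. ✓
u: successors {v}; ◇¬p there: v:T. ✓
v: successors {w}; ◇¬p there: w:T. ✓
w: successors {x}; ◇¬p there: x:F. ✗
x: no successors, so □◇¬p holds vacuously. ✓
y: no successors, so □◇¬p holds vacuously. ✓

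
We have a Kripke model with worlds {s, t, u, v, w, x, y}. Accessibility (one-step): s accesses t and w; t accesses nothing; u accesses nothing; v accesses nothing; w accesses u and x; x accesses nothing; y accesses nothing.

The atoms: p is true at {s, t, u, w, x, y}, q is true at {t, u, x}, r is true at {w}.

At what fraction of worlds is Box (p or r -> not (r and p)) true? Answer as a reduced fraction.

6/7

s: successors {t, w}; p or r -> not (r and p) there: t:T, w:F. ✗
t: no successors, so Box (p or r -> not (r and p)) holds vacuously. ✓
u: no successors, so Box (p or r -> not (r and p)) holds vacuously. ✓
v: no successors, so Box (p or r -> not (r and p)) holds vacuously. ✓
w: successors {u, x}; p or r -> not (r and p) there: u:T, x:T. ✓
x: no successors, so Box (p or r -> not (r and p)) holds vacuously. ✓
y: no successors, so Box (p or r -> not (r and p)) holds vacuously. ✓
That's 6 of 7 worlds, so 6/7.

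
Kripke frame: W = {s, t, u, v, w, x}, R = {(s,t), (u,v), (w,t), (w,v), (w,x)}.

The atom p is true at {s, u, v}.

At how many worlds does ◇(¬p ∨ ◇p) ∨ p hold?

4

s: ◇(¬p ∨ ◇p) is T, p is T. ✓
t: ◇(¬p ∨ ◇p) is F, p is F. ✗
u: ◇(¬p ∨ ◇p) is F, p is T. ✓
v: ◇(¬p ∨ ◇p) is F, p is T. ✓
w: ◇(¬p ∨ ◇p) is T, p is F. ✓
x: ◇(¬p ∨ ◇p) is F, p is F. ✗
Satisfying worlds: {s, u, v, w}.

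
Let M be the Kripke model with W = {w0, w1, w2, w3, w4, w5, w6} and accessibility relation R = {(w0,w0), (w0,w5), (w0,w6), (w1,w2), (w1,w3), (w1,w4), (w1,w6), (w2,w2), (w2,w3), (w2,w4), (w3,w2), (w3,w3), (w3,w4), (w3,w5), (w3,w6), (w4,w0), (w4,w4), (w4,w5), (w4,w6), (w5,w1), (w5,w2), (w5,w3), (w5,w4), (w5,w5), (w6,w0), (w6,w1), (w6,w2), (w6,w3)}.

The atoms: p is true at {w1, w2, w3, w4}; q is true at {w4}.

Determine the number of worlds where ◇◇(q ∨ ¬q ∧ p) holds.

7

w0: successors {w0, w5, w6}; ◇(q ∨ ¬q ∧ p) there: w0:F, w5:T, w6:T. ✓
w1: successors {w2, w3, w4, w6}; ◇(q ∨ ¬q ∧ p) there: w2:T, w3:T, w4:T, w6:T. ✓
w2: successors {w2, w3, w4}; ◇(q ∨ ¬q ∧ p) there: w2:T, w3:T, w4:T. ✓
w3: successors {w2, w3, w4, w5, w6}; ◇(q ∨ ¬q ∧ p) there: w2:T, w3:T, w4:T, w5:T, w6:T. ✓
w4: successors {w0, w4, w5, w6}; ◇(q ∨ ¬q ∧ p) there: w0:F, w4:T, w5:T, w6:T. ✓
w5: successors {w1, w2, w3, w4, w5}; ◇(q ∨ ¬q ∧ p) there: w1:T, w2:T, w3:T, w4:T, w5:T. ✓
w6: successors {w0, w1, w2, w3}; ◇(q ∨ ¬q ∧ p) there: w0:F, w1:T, w2:T, w3:T. ✓
Satisfying worlds: {w0, w1, w2, w3, w4, w5, w6}.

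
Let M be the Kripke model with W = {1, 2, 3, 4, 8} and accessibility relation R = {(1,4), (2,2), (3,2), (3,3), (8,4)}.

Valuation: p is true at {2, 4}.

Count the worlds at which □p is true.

4

1: successors {4}; p there: 4:T. ✓
2: successors {2}; p there: 2:T. ✓
3: successors {2, 3}; p there: 2:T, 3:F. ✗
4: no successors, so □p holds vacuously. ✓
8: successors {4}; p there: 4:T. ✓
Satisfying worlds: {1, 2, 4, 8}.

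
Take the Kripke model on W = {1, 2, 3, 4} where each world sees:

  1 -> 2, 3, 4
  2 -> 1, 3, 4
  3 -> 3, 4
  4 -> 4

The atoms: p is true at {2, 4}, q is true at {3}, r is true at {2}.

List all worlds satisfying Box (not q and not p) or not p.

1: Box (not q and not p) is F, not p is T. ✓
2: Box (not q and not p) is F, not p is F. ✗
3: Box (not q and not p) is F, not p is T. ✓
4: Box (not q and not p) is F, not p is F. ✗

{1, 3}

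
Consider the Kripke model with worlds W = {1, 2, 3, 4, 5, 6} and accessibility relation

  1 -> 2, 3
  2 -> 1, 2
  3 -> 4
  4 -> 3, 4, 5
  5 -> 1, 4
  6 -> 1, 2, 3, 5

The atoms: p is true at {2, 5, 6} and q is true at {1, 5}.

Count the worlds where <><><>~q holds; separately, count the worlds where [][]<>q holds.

6 and 0

For <><><>~q:
1: successors {2, 3}; <><>~q there: 2:T, 3:T. ✓
2: successors {1, 2}; <><>~q there: 1:T, 2:T. ✓
3: successors {4}; <><>~q there: 4:T. ✓
4: successors {3, 4, 5}; <><>~q there: 3:T, 4:T, 5:T. ✓
5: successors {1, 4}; <><>~q there: 1:T, 4:T. ✓
6: successors {1, 2, 3, 5}; <><>~q there: 1:T, 2:T, 3:T, 5:T. ✓
— 6 worlds.
For [][]<>q:
1: successors {2, 3}; []<>q there: 2:F, 3:T. ✗
2: successors {1, 2}; []<>q there: 1:F, 2:F. ✗
3: successors {4}; []<>q there: 4:F. ✗
4: successors {3, 4, 5}; []<>q there: 3:T, 4:F, 5:F. ✗
5: successors {1, 4}; []<>q there: 1:F, 4:F. ✗
6: successors {1, 2, 3, 5}; []<>q there: 1:F, 2:F, 3:T, 5:F. ✗
— 0 worlds.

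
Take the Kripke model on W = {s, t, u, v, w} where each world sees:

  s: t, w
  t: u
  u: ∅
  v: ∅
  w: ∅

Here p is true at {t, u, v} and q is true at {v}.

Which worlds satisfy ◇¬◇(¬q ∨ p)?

s: successors {t, w}; ¬◇(¬q ∨ p) there: t:F, w:T. ✓
t: successors {u}; ¬◇(¬q ∨ p) there: u:T. ✓
u: no successors, so ◇¬◇(¬q ∨ p) fails. ✗
v: no successors, so ◇¬◇(¬q ∨ p) fails. ✗
w: no successors, so ◇¬◇(¬q ∨ p) fails. ✗

{s, t}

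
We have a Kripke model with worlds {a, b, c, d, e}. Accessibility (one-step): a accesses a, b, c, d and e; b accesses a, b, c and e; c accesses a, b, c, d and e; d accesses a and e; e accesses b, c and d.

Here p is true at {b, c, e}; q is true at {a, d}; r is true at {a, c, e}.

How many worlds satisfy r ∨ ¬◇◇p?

a: r is T, ¬◇◇p is F. ✓
b: r is F, ¬◇◇p is F. ✗
c: r is T, ¬◇◇p is F. ✓
d: r is F, ¬◇◇p is F. ✗
e: r is T, ¬◇◇p is F. ✓
Satisfying worlds: {a, c, e}.

3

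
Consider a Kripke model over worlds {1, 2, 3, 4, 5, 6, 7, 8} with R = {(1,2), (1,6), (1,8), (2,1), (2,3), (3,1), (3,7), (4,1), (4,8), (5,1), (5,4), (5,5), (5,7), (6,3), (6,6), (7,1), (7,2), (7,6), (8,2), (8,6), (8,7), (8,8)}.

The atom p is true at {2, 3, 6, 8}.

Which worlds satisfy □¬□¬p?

{1, 3, 4, 7, 8}

1: successors {2, 6, 8}; ¬□¬p there: 2:T, 6:T, 8:T. ✓
2: successors {1, 3}; ¬□¬p there: 1:T, 3:F. ✗
3: successors {1, 7}; ¬□¬p there: 1:T, 7:T. ✓
4: successors {1, 8}; ¬□¬p there: 1:T, 8:T. ✓
5: successors {1, 4, 5, 7}; ¬□¬p there: 1:T, 4:T, 5:F, 7:T. ✗
6: successors {3, 6}; ¬□¬p there: 3:F, 6:T. ✗
7: successors {1, 2, 6}; ¬□¬p there: 1:T, 2:T, 6:T. ✓
8: successors {2, 6, 7, 8}; ¬□¬p there: 2:T, 6:T, 7:T, 8:T. ✓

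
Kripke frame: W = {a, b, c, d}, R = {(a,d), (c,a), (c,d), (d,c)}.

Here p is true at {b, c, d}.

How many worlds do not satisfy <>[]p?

a: successors {d}; []p there: d:T. ✓
b: no successors, so <>[]p fails. ✗
c: successors {a, d}; []p there: a:T, d:T. ✓
d: successors {c}; []p there: c:F. ✗
Satisfying worlds: {a, c}.
So <>[]p fails at the other 2 worlds.

2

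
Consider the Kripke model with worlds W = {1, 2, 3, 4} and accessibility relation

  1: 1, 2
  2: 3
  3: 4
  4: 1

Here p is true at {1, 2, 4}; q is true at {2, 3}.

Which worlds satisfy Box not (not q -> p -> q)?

{3, 4}

1: successors {1, 2}; not (not q -> p -> q) there: 1:T, 2:F. ✗
2: successors {3}; not (not q -> p -> q) there: 3:F. ✗
3: successors {4}; not (not q -> p -> q) there: 4:T. ✓
4: successors {1}; not (not q -> p -> q) there: 1:T. ✓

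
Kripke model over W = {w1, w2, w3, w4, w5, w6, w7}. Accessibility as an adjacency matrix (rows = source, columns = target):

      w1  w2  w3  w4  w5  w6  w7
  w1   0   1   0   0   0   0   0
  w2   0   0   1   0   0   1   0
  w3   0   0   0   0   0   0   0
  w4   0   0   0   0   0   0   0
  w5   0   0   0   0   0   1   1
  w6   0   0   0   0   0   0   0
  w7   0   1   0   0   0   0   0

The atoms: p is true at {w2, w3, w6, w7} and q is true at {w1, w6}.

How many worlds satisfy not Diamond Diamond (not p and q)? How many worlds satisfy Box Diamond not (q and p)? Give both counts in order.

7 and 5

For not Diamond Diamond (not p and q):
w1: Diamond Diamond (not p and q) is F. ✓
w2: Diamond Diamond (not p and q) is F. ✓
w3: Diamond Diamond (not p and q) is F. ✓
w4: Diamond Diamond (not p and q) is F. ✓
w5: Diamond Diamond (not p and q) is F. ✓
w6: Diamond Diamond (not p and q) is F. ✓
w7: Diamond Diamond (not p and q) is F. ✓
— 7 worlds.
For Box Diamond not (q and p):
w1: successors {w2}; Diamond not (q and p) there: w2:T. ✓
w2: successors {w3, w6}; Diamond not (q and p) there: w3:F, w6:F. ✗
w3: no successors, so Box Diamond not (q and p) holds vacuously. ✓
w4: no successors, so Box Diamond not (q and p) holds vacuously. ✓
w5: successors {w6, w7}; Diamond not (q and p) there: w6:F, w7:T. ✗
w6: no successors, so Box Diamond not (q and p) holds vacuously. ✓
w7: successors {w2}; Diamond not (q and p) there: w2:T. ✓
— 5 worlds.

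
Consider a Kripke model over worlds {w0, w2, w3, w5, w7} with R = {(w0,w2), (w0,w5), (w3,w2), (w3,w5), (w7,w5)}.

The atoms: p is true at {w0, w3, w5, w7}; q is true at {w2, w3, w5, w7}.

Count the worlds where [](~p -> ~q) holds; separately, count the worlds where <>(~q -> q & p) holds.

3 and 3

For [](~p -> ~q):
w0: successors {w2, w5}; ~p -> ~q there: w2:F, w5:T. ✗
w2: no successors, so [](~p -> ~q) holds vacuously. ✓
w3: successors {w2, w5}; ~p -> ~q there: w2:F, w5:T. ✗
w5: no successors, so [](~p -> ~q) holds vacuously. ✓
w7: successors {w5}; ~p -> ~q there: w5:T. ✓
— 3 worlds.
For <>(~q -> q & p):
w0: successors {w2, w5}; ~q -> q & p there: w2:T, w5:T. ✓
w2: no successors, so <>(~q -> q & p) fails. ✗
w3: successors {w2, w5}; ~q -> q & p there: w2:T, w5:T. ✓
w5: no successors, so <>(~q -> q & p) fails. ✗
w7: successors {w5}; ~q -> q & p there: w5:T. ✓
— 3 worlds.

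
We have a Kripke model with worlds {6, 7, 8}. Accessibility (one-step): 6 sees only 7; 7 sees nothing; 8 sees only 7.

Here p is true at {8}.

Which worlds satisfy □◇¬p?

6: successors {7}; ◇¬p there: 7:F. ✗
7: no successors, so □◇¬p holds vacuously. ✓
8: successors {7}; ◇¬p there: 7:F. ✗

{7}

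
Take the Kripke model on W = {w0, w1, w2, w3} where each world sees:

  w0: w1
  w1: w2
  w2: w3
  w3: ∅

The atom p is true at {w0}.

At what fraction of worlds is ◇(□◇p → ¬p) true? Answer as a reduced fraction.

3/4

w0: successors {w1}; □◇p → ¬p there: w1:T. ✓
w1: successors {w2}; □◇p → ¬p there: w2:T. ✓
w2: successors {w3}; □◇p → ¬p there: w3:T. ✓
w3: no successors, so ◇(□◇p → ¬p) fails. ✗
That's 3 of 4 worlds, so 3/4.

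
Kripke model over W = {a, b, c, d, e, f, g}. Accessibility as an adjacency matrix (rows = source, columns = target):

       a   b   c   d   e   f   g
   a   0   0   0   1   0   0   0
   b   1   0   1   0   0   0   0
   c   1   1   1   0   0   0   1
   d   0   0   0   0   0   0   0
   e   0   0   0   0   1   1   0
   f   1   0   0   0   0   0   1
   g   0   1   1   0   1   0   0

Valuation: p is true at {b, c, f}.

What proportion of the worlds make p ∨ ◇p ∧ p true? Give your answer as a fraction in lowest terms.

3/7

a: p is F, ◇p ∧ p is F. ✗
b: p is T, ◇p ∧ p is T. ✓
c: p is T, ◇p ∧ p is T. ✓
d: p is F, ◇p ∧ p is F. ✗
e: p is F, ◇p ∧ p is F. ✗
f: p is T, ◇p ∧ p is F. ✓
g: p is F, ◇p ∧ p is F. ✗
That's 3 of 7 worlds, so 3/7.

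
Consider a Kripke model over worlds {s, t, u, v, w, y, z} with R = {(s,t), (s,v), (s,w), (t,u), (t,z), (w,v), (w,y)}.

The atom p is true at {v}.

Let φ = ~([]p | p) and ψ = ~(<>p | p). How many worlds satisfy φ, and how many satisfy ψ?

3 and 4

For ~([]p | p):
s: []p | p is F. ✓
t: []p | p is F. ✓
u: []p | p is T. ✗
v: []p | p is T. ✗
w: []p | p is F. ✓
y: []p | p is T. ✗
z: []p | p is T. ✗
— 3 worlds.
For ~(<>p | p):
s: <>p | p is T. ✗
t: <>p | p is F. ✓
u: <>p | p is F. ✓
v: <>p | p is T. ✗
w: <>p | p is T. ✗
y: <>p | p is F. ✓
z: <>p | p is F. ✓
— 4 worlds.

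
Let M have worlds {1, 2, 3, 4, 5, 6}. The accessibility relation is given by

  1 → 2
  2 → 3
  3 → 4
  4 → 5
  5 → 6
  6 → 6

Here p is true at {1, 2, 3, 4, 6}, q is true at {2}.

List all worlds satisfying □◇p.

1: successors {2}; ◇p there: 2:T. ✓
2: successors {3}; ◇p there: 3:T. ✓
3: successors {4}; ◇p there: 4:F. ✗
4: successors {5}; ◇p there: 5:T. ✓
5: successors {6}; ◇p there: 6:T. ✓
6: successors {6}; ◇p there: 6:T. ✓

{1, 2, 4, 5, 6}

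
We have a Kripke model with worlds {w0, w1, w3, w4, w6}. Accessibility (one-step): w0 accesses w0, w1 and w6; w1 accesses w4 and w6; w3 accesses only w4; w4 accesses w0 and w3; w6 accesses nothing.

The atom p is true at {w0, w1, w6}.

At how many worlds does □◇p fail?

3

w0: successors {w0, w1, w6}; ◇p there: w0:T, w1:T, w6:F. ✗
w1: successors {w4, w6}; ◇p there: w4:T, w6:F. ✗
w3: successors {w4}; ◇p there: w4:T. ✓
w4: successors {w0, w3}; ◇p there: w0:T, w3:F. ✗
w6: no successors, so □◇p holds vacuously. ✓
Satisfying worlds: {w3, w6}.
So □◇p fails at the other 3 worlds.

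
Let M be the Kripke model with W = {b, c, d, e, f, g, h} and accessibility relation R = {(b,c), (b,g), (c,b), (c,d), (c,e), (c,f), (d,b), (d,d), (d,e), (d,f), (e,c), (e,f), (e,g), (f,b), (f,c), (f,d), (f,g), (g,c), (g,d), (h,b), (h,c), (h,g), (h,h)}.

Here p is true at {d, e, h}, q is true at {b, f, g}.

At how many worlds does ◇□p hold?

0

b: successors {c, g}; □p there: c:F, g:F. ✗
c: successors {b, d, e, f}; □p there: b:F, d:F, e:F, f:F. ✗
d: successors {b, d, e, f}; □p there: b:F, d:F, e:F, f:F. ✗
e: successors {c, f, g}; □p there: c:F, f:F, g:F. ✗
f: successors {b, c, d, g}; □p there: b:F, c:F, d:F, g:F. ✗
g: successors {c, d}; □p there: c:F, d:F. ✗
h: successors {b, c, g, h}; □p there: b:F, c:F, g:F, h:F. ✗
Satisfying worlds: ∅.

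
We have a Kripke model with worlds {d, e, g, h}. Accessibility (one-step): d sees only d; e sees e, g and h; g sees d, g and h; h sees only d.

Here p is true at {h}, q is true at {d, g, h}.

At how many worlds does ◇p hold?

d: successors {d}; p there: d:F. ✗
e: successors {e, g, h}; p there: e:F, g:F, h:T. ✓
g: successors {d, g, h}; p there: d:F, g:F, h:T. ✓
h: successors {d}; p there: d:F. ✗
Satisfying worlds: {e, g}.

2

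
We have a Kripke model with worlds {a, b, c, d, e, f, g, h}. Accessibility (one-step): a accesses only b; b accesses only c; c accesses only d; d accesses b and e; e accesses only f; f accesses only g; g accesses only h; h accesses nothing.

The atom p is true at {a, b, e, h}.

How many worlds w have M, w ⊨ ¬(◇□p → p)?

a: ◇□p → p is T. ✗
b: ◇□p → p is T. ✗
c: ◇□p → p is F. ✓
d: ◇□p → p is T. ✗
e: ◇□p → p is T. ✗
f: ◇□p → p is F. ✓
g: ◇□p → p is F. ✓
h: ◇□p → p is T. ✗
Satisfying worlds: {c, f, g}.

3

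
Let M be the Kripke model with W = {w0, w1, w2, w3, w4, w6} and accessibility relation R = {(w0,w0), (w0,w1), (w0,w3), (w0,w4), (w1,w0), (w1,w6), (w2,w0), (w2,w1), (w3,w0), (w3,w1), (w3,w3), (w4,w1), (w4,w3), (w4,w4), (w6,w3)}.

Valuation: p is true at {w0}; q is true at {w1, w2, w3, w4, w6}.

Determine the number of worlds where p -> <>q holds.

w0: p is T, <>q is T. ✓
w1: p is F, <>q is T. ✓
w2: p is F, <>q is T. ✓
w3: p is F, <>q is T. ✓
w4: p is F, <>q is T. ✓
w6: p is F, <>q is T. ✓
Satisfying worlds: {w0, w1, w2, w3, w4, w6}.

6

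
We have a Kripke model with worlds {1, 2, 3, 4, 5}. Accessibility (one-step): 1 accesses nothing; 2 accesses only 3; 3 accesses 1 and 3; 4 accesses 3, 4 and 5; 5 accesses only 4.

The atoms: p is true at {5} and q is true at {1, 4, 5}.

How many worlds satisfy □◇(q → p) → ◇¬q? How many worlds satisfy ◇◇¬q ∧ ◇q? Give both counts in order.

3 and 3

For □◇(q → p) → ◇¬q:
1: □◇(q → p) is T, ◇¬q is F. ✗
2: □◇(q → p) is T, ◇¬q is T. ✓
3: □◇(q → p) is F, ◇¬q is T. ✓
4: □◇(q → p) is F, ◇¬q is T. ✓
5: □◇(q → p) is T, ◇¬q is F. ✗
— 3 worlds.
For ◇◇¬q ∧ ◇q:
1: ◇◇¬q is F, ◇q is F. ✗
2: ◇◇¬q is T, ◇q is F. ✗
3: ◇◇¬q is T, ◇q is T. ✓
4: ◇◇¬q is T, ◇q is T. ✓
5: ◇◇¬q is T, ◇q is T. ✓
— 3 worlds.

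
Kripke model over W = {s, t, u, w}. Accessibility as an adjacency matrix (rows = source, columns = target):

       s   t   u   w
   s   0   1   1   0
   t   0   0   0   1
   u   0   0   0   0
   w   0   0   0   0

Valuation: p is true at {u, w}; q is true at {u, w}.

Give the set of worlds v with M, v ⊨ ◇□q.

s: successors {t, u}; □q there: t:T, u:T. ✓
t: successors {w}; □q there: w:T. ✓
u: no successors, so ◇□q fails. ✗
w: no successors, so ◇□q fails. ✗

{s, t}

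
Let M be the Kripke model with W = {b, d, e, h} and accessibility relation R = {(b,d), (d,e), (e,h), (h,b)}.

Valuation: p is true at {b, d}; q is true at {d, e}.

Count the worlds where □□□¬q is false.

b: successors {d}; □□¬q there: d:T. ✓
d: successors {e}; □□¬q there: e:T. ✓
e: successors {h}; □□¬q there: h:F. ✗
h: successors {b}; □□¬q there: b:F. ✗
Satisfying worlds: {b, d}.
So □□□¬q fails at the other 2 worlds.

2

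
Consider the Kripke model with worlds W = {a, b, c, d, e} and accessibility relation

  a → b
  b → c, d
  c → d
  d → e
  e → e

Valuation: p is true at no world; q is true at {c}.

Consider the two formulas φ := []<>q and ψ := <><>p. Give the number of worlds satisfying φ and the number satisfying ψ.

For []<>q:
a: successors {b}; <>q there: b:T. ✓
b: successors {c, d}; <>q there: c:F, d:F. ✗
c: successors {d}; <>q there: d:F. ✗
d: successors {e}; <>q there: e:F. ✗
e: successors {e}; <>q there: e:F. ✗
— 1 world.
For <><>p:
a: successors {b}; <>p there: b:F. ✗
b: successors {c, d}; <>p there: c:F, d:F. ✗
c: successors {d}; <>p there: d:F. ✗
d: successors {e}; <>p there: e:F. ✗
e: successors {e}; <>p there: e:F. ✗
— 0 worlds.

1 and 0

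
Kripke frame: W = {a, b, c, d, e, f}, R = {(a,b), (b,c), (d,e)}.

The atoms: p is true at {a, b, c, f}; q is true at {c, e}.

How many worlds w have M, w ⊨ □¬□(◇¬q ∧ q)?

a: successors {b}; ¬□(◇¬q ∧ q) there: b:T. ✓
b: successors {c}; ¬□(◇¬q ∧ q) there: c:F. ✗
c: no successors, so □¬□(◇¬q ∧ q) holds vacuously. ✓
d: successors {e}; ¬□(◇¬q ∧ q) there: e:F. ✗
e: no successors, so □¬□(◇¬q ∧ q) holds vacuously. ✓
f: no successors, so □¬□(◇¬q ∧ q) holds vacuously. ✓
Satisfying worlds: {a, c, e, f}.

4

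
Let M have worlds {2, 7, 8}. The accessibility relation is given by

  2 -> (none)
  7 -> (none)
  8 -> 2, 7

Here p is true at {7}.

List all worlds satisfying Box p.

{2, 7}

2: no successors, so Box p holds vacuously. ✓
7: no successors, so Box p holds vacuously. ✓
8: successors {2, 7}; p there: 2:F, 7:T. ✗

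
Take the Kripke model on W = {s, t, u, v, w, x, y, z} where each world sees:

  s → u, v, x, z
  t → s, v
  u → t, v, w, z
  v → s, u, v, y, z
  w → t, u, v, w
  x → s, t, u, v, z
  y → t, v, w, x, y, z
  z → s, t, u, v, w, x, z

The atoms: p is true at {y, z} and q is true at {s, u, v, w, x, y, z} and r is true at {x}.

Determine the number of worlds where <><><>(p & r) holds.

s: successors {u, v, x, z}; <><>(p & r) there: u:F, v:F, x:F, z:F. ✗
t: successors {s, v}; <><>(p & r) there: s:F, v:F. ✗
u: successors {t, v, w, z}; <><>(p & r) there: t:F, v:F, w:F, z:F. ✗
v: successors {s, u, v, y, z}; <><>(p & r) there: s:F, u:F, v:F, y:F, z:F. ✗
w: successors {t, u, v, w}; <><>(p & r) there: t:F, u:F, v:F, w:F. ✗
x: successors {s, t, u, v, z}; <><>(p & r) there: s:F, t:F, u:F, v:F, z:F. ✗
y: successors {t, v, w, x, y, z}; <><>(p & r) there: t:F, v:F, w:F, x:F, y:F, z:F. ✗
z: successors {s, t, u, v, w, x, z}; <><>(p & r) there: s:F, t:F, u:F, v:F, w:F, x:F, z:F. ✗
Satisfying worlds: ∅.

0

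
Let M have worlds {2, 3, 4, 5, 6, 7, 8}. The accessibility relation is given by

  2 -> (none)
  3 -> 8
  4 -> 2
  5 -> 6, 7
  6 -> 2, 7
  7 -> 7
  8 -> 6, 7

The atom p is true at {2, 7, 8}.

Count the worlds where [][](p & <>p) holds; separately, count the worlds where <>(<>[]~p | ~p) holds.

4 and 2

For [][](p & <>p):
2: no successors, so [][](p & <>p) holds vacuously. ✓
3: successors {8}; [](p & <>p) there: 8:F. ✗
4: successors {2}; [](p & <>p) there: 2:T. ✓
5: successors {6, 7}; [](p & <>p) there: 6:F, 7:T. ✗
6: successors {2, 7}; [](p & <>p) there: 2:T, 7:T. ✓
7: successors {7}; [](p & <>p) there: 7:T. ✓
8: successors {6, 7}; [](p & <>p) there: 6:F, 7:T. ✗
— 4 worlds.
For <>(<>[]~p | ~p):
2: no successors, so <>(<>[]~p | ~p) fails. ✗
3: successors {8}; <>[]~p | ~p there: 8:F. ✗
4: successors {2}; <>[]~p | ~p there: 2:F. ✗
5: successors {6, 7}; <>[]~p | ~p there: 6:T, 7:F. ✓
6: successors {2, 7}; <>[]~p | ~p there: 2:F, 7:F. ✗
7: successors {7}; <>[]~p | ~p there: 7:F. ✗
8: successors {6, 7}; <>[]~p | ~p there: 6:T, 7:F. ✓
— 2 worlds.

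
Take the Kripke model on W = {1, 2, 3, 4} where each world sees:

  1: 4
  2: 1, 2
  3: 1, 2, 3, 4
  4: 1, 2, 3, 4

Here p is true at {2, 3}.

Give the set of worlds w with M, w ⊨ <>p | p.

1: <>p is F, p is F. ✗
2: <>p is T, p is T. ✓
3: <>p is T, p is T. ✓
4: <>p is T, p is F. ✓

{2, 3, 4}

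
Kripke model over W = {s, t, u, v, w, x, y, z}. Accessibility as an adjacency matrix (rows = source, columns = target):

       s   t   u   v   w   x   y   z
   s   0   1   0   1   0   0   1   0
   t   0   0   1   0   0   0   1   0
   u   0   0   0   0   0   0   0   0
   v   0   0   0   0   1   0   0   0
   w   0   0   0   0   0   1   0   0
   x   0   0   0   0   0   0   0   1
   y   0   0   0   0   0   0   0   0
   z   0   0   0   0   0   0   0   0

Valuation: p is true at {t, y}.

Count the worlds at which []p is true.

s: successors {t, v, y}; p there: t:T, v:F, y:T. ✗
t: successors {u, y}; p there: u:F, y:T. ✗
u: no successors, so []p holds vacuously. ✓
v: successors {w}; p there: w:F. ✗
w: successors {x}; p there: x:F. ✗
x: successors {z}; p there: z:F. ✗
y: no successors, so []p holds vacuously. ✓
z: no successors, so []p holds vacuously. ✓
Satisfying worlds: {u, y, z}.

3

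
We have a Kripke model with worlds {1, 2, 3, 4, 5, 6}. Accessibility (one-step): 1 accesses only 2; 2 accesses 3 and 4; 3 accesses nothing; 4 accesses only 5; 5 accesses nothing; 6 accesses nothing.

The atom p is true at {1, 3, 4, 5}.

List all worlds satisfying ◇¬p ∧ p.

{1}

1: ◇¬p is T, p is T. ✓
2: ◇¬p is F, p is F. ✗
3: ◇¬p is F, p is T. ✗
4: ◇¬p is F, p is T. ✗
5: ◇¬p is F, p is T. ✗
6: ◇¬p is F, p is F. ✗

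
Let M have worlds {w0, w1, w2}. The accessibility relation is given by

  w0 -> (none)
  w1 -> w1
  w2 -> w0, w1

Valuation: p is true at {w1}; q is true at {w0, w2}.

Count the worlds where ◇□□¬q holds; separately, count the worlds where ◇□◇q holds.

2 and 1

For ◇□□¬q:
w0: no successors, so ◇□□¬q fails. ✗
w1: successors {w1}; □□¬q there: w1:T. ✓
w2: successors {w0, w1}; □□¬q there: w0:T, w1:T. ✓
— 2 worlds.
For ◇□◇q:
w0: no successors, so ◇□◇q fails. ✗
w1: successors {w1}; □◇q there: w1:F. ✗
w2: successors {w0, w1}; □◇q there: w0:T, w1:F. ✓
— 1 world.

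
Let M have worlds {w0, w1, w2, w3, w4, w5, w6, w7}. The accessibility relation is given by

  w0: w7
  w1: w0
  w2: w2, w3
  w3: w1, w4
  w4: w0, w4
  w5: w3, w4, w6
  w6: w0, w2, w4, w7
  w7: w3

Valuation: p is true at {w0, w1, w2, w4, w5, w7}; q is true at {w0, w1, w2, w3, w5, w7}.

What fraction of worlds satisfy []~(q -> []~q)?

1/2

w0: successors {w7}; ~(q -> []~q) there: w7:T. ✓
w1: successors {w0}; ~(q -> []~q) there: w0:T. ✓
w2: successors {w2, w3}; ~(q -> []~q) there: w2:T, w3:T. ✓
w3: successors {w1, w4}; ~(q -> []~q) there: w1:T, w4:F. ✗
w4: successors {w0, w4}; ~(q -> []~q) there: w0:T, w4:F. ✗
w5: successors {w3, w4, w6}; ~(q -> []~q) there: w3:T, w4:F, w6:F. ✗
w6: successors {w0, w2, w4, w7}; ~(q -> []~q) there: w0:T, w2:T, w4:F, w7:T. ✗
w7: successors {w3}; ~(q -> []~q) there: w3:T. ✓
That's 4 of 8 worlds, so 4/8 = 1/2.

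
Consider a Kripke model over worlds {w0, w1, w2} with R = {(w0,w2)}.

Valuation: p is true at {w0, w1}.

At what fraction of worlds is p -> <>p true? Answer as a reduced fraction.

1/3

w0: p is T, <>p is F. ✗
w1: p is T, <>p is F. ✗
w2: p is F, <>p is F. ✓
That's 1 of 3 worlds, so 1/3.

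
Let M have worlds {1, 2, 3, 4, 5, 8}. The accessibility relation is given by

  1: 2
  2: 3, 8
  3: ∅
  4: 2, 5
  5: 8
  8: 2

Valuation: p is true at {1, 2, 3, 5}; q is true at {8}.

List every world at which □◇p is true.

{1, 3, 5, 8}

1: successors {2}; ◇p there: 2:T. ✓
2: successors {3, 8}; ◇p there: 3:F, 8:T. ✗
3: no successors, so □◇p holds vacuously. ✓
4: successors {2, 5}; ◇p there: 2:T, 5:F. ✗
5: successors {8}; ◇p there: 8:T. ✓
8: successors {2}; ◇p there: 2:T. ✓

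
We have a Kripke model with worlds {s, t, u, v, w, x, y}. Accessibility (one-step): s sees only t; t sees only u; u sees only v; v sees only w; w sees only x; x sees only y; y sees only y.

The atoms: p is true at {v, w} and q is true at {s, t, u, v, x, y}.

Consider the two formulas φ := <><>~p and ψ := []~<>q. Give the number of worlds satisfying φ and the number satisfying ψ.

5 and 1

For <><>~p:
s: successors {t}; <>~p there: t:T. ✓
t: successors {u}; <>~p there: u:F. ✗
u: successors {v}; <>~p there: v:F. ✗
v: successors {w}; <>~p there: w:T. ✓
w: successors {x}; <>~p there: x:T. ✓
x: successors {y}; <>~p there: y:T. ✓
y: successors {y}; <>~p there: y:T. ✓
— 5 worlds.
For []~<>q:
s: successors {t}; ~<>q there: t:F. ✗
t: successors {u}; ~<>q there: u:F. ✗
u: successors {v}; ~<>q there: v:T. ✓
v: successors {w}; ~<>q there: w:F. ✗
w: successors {x}; ~<>q there: x:F. ✗
x: successors {y}; ~<>q there: y:F. ✗
y: successors {y}; ~<>q there: y:F. ✗
— 1 world.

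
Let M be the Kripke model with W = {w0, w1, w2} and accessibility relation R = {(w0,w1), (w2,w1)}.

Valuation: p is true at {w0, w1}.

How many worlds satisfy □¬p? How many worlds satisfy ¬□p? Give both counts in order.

1 and 0

For □¬p:
w0: successors {w1}; ¬p there: w1:F. ✗
w1: no successors, so □¬p holds vacuously. ✓
w2: successors {w1}; ¬p there: w1:F. ✗
— 1 world.
For ¬□p:
w0: □p is T. ✗
w1: □p is T. ✗
w2: □p is T. ✗
— 0 worlds.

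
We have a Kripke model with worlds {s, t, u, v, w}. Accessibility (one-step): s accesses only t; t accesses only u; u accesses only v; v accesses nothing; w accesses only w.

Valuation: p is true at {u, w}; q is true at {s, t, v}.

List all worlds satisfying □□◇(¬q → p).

{s, u, v, w}

s: successors {t}; □◇(¬q → p) there: t:T. ✓
t: successors {u}; □◇(¬q → p) there: u:F. ✗
u: successors {v}; □◇(¬q → p) there: v:T. ✓
v: no successors, so □□◇(¬q → p) holds vacuously. ✓
w: successors {w}; □◇(¬q → p) there: w:T. ✓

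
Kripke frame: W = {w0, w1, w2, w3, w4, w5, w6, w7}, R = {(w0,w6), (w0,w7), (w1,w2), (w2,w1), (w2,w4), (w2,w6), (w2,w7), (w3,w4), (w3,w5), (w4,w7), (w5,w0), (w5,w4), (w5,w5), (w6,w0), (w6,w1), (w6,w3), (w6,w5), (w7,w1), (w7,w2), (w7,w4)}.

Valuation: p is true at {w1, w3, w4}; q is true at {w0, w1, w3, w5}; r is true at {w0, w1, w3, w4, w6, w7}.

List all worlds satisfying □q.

w0: successors {w6, w7}; q there: w6:F, w7:F. ✗
w1: successors {w2}; q there: w2:F. ✗
w2: successors {w1, w4, w6, w7}; q there: w1:T, w4:F, w6:F, w7:F. ✗
w3: successors {w4, w5}; q there: w4:F, w5:T. ✗
w4: successors {w7}; q there: w7:F. ✗
w5: successors {w0, w4, w5}; q there: w0:T, w4:F, w5:T. ✗
w6: successors {w0, w1, w3, w5}; q there: w0:T, w1:T, w3:T, w5:T. ✓
w7: successors {w1, w2, w4}; q there: w1:T, w2:F, w4:F. ✗

{w6}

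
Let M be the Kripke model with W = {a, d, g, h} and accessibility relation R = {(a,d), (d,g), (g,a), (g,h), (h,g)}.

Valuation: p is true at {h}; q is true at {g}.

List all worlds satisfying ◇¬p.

a: successors {d}; ¬p there: d:T. ✓
d: successors {g}; ¬p there: g:T. ✓
g: successors {a, h}; ¬p there: a:T, h:F. ✓
h: successors {g}; ¬p there: g:T. ✓

{a, d, g, h}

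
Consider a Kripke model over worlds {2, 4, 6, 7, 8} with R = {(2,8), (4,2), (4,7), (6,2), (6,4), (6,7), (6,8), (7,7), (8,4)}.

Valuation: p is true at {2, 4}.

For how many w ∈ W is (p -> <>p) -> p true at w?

2: p -> <>p is F, p is T. ✓
4: p -> <>p is T, p is T. ✓
6: p -> <>p is T, p is F. ✗
7: p -> <>p is T, p is F. ✗
8: p -> <>p is T, p is F. ✗
Satisfying worlds: {2, 4}.

2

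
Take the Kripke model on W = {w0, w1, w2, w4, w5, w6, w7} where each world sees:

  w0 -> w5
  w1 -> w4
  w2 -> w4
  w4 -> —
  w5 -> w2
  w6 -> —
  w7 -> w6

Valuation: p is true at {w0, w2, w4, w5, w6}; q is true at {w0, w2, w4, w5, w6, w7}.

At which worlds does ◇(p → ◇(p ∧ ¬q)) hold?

w0: successors {w5}; p → ◇(p ∧ ¬q) there: w5:F. ✗
w1: successors {w4}; p → ◇(p ∧ ¬q) there: w4:F. ✗
w2: successors {w4}; p → ◇(p ∧ ¬q) there: w4:F. ✗
w4: no successors, so ◇(p → ◇(p ∧ ¬q)) fails. ✗
w5: successors {w2}; p → ◇(p ∧ ¬q) there: w2:F. ✗
w6: no successors, so ◇(p → ◇(p ∧ ¬q)) fails. ✗
w7: successors {w6}; p → ◇(p ∧ ¬q) there: w6:F. ✗

∅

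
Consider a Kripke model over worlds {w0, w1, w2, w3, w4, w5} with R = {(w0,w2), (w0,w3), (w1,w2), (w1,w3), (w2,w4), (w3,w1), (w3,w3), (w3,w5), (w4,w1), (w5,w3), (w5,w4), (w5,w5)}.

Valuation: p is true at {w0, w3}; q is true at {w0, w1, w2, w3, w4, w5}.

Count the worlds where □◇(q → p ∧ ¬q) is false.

w0: successors {w2, w3}; ◇(q → p ∧ ¬q) there: w2:F, w3:F. ✗
w1: successors {w2, w3}; ◇(q → p ∧ ¬q) there: w2:F, w3:F. ✗
w2: successors {w4}; ◇(q → p ∧ ¬q) there: w4:F. ✗
w3: successors {w1, w3, w5}; ◇(q → p ∧ ¬q) there: w1:F, w3:F, w5:F. ✗
w4: successors {w1}; ◇(q → p ∧ ¬q) there: w1:F. ✗
w5: successors {w3, w4, w5}; ◇(q → p ∧ ¬q) there: w3:F, w4:F, w5:F. ✗
Satisfying worlds: ∅.
So □◇(q → p ∧ ¬q) fails at the other 6 worlds.

6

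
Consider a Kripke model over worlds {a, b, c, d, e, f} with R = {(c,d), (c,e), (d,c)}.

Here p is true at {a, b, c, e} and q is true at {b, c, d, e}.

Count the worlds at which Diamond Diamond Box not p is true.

1

a: no successors, so Diamond Diamond Box not p fails. ✗
b: no successors, so Diamond Diamond Box not p fails. ✗
c: successors {d, e}; Diamond Box not p there: d:F, e:F. ✗
d: successors {c}; Diamond Box not p there: c:T. ✓
e: no successors, so Diamond Diamond Box not p fails. ✗
f: no successors, so Diamond Diamond Box not p fails. ✗
Satisfying worlds: {d}.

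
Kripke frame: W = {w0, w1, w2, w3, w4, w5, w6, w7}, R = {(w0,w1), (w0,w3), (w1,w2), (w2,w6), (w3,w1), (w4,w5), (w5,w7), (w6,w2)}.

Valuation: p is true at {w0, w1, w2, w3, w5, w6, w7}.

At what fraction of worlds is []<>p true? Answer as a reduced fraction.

w0: successors {w1, w3}; <>p there: w1:T, w3:T. ✓
w1: successors {w2}; <>p there: w2:T. ✓
w2: successors {w6}; <>p there: w6:T. ✓
w3: successors {w1}; <>p there: w1:T. ✓
w4: successors {w5}; <>p there: w5:T. ✓
w5: successors {w7}; <>p there: w7:F. ✗
w6: successors {w2}; <>p there: w2:T. ✓
w7: no successors, so []<>p holds vacuously. ✓
That's 7 of 8 worlds, so 7/8.

7/8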